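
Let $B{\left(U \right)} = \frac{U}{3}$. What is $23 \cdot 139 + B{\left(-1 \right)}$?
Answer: $\frac{9590}{3} \approx 3196.7$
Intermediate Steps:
$B{\left(U \right)} = \frac{U}{3}$ ($B{\left(U \right)} = U \frac{1}{3} = \frac{U}{3}$)
$23 \cdot 139 + B{\left(-1 \right)} = 23 \cdot 139 + \frac{1}{3} \left(-1\right) = 3197 - \frac{1}{3} = \frac{9590}{3}$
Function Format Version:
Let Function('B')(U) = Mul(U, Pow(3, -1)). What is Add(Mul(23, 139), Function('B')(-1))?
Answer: Rational(9590, 3) ≈ 3196.7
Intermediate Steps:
Function('B')(U) = Mul(Rational(1, 3), U) (Function('B')(U) = Mul(U, Rational(1, 3)) = Mul(Rational(1, 3), U))
Add(Mul(23, 139), Function('B')(-1)) = Add(Mul(23, 139), Mul(Rational(1, 3), -1)) = Add(3197, Rational(-1, 3)) = Rational(9590, 3)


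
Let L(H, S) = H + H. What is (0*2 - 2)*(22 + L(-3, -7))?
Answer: -32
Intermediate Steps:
L(H, S) = 2*H
(0*2 - 2)*(22 + L(-3, -7)) = (0*2 - 2)*(22 + 2*(-3)) = (0 - 2)*(22 - 6) = -2*16 = -32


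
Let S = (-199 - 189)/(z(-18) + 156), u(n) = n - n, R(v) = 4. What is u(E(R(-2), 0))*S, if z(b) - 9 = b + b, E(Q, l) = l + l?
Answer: 0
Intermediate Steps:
E(Q, l) = 2*l
z(b) = 9 + 2*b (z(b) = 9 + (b + b) = 9 + 2*b)
u(n) = 0
S = -388/129 (S = (-199 - 189)/((9 + 2*(-18)) + 156) = -388/((9 - 36) + 156) = -388/(-27 + 156) = -388/129 ≈ -3.0078)
u(E(R(-2), 0))*S = 0*(-388/129) = 0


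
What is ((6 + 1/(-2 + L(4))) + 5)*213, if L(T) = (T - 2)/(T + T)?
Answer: 15549/7 ≈ 2221.3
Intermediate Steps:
L(T) = (-2 + T)/(2*T) (L(T) = (-2 + T)/((2*T)) = (-2 + T)*(1/(2*T)) = (-2 + T)/(2*T))
((6 + 1/(-2 + L(4))) + 5)*213 = ((6 + 1/(-2 + (½)*(-2 + 4)/4)) + 5)*213 = ((6 + 1/(-2 + (½)*(¼)*2)) + 5)*213 = ((6 + 1/(-2 + ¼)) + 5)*213 = ((6 + 1/(-7/4)) + 5)*213 = ((6 - 4/7) + 5)*213 = (38/7 + 5)*213 = (73/7)*213 = 15549/7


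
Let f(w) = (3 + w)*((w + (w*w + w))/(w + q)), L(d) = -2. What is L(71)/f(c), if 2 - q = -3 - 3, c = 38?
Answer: -23/15580 ≈ -0.0014763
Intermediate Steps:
q = 8 (q = 2 - (-3 - 3) = 2 - 1*(-6) = 2 + 6 = 8)
f(w) = (3 + w)*(w**2 + 2*w)/(8 + w) (f(w) = (3 + w)*((w + (w*w + w))/(w + 8)) = (3 + w)*((w + (w**2 + w))/(8 + w)) = (3 + w)*((w + (w + w**2))/(8 + w)) = (3 + w)*((w**2 + 2*w)/(8 + w)) = (3 + w)*(w**2 + 2*w)/(8 + w))
L(71)/f(c) = -2*(8 + 38)/(38*(6 + 38**2 + 5*38)) = -2*23/(19*(6 + 1444 + 190)) = -2/(38*(1/46)*1640) = -2/31160/23 = -2*23/31160 = -23/15580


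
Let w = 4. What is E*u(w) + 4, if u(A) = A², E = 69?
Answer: 1108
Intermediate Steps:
E*u(w) + 4 = 69*4² + 4 = 69*16 + 4 = 1104 + 4 = 1108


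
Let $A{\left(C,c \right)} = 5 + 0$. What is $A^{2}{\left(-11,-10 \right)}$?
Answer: $25$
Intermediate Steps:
$A{\left(C,c \right)} = 5$
$A^{2}{\left(-11,-10 \right)} = 5^{2} = 25$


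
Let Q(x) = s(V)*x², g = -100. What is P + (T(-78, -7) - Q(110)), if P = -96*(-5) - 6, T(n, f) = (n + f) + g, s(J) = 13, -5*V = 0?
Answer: -157011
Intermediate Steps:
V = 0 (V = -⅕*0 = 0)
Q(x) = 13*x²
T(n, f) = -100 + f + n (T(n, f) = (n + f) - 100 = (f + n) - 100 = -100 + f + n)
P = 474 (P = 480 - 6 = 474)
P + (T(-78, -7) - Q(110)) = 474 + ((-100 - 7 - 78) - 13*110²) = 474 + (-185 - 13*12100) = 474 + (-185 - 1*157300) = 474 + (-185 - 157300) = 474 - 157485 = -157011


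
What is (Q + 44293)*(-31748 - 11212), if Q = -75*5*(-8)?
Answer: -2031707280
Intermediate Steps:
Q = 3000 (Q = -5*75*(-8) = -375*(-8) = 3000)
(Q + 44293)*(-31748 - 11212) = (3000 + 44293)*(-31748 - 11212) = 47293*(-42960) = -2031707280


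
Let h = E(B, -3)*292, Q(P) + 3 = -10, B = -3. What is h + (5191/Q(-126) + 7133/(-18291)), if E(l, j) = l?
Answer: -3333398/2613 ≈ -1275.7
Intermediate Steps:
Q(P) = -13 (Q(P) = -3 - 10 = -13)
h = -876 (h = -3*292 = -876)
h + (5191/Q(-126) + 7133/(-18291)) = -876 + (5191/(-13) + 7133/(-18291)) = -876 + (5191*(-1/13) + 7133*(-1/18291)) = -876 + (-5191/13 - 1019/2613) = -876 - 1044410/2613 = -3333398/2613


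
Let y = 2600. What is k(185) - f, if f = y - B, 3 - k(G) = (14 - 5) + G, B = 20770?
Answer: 17979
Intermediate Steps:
k(G) = -6 - G (k(G) = 3 - ((14 - 5) + G) = 3 - (9 + G) = 3 + (-9 - G) = -6 - G)
f = -18170 (f = 2600 - 1*20770 = 2600 - 20770 = -18170)
k(185) - f = (-6 - 1*185) - 1*(-18170) = (-6 - 185) + 18170 = -191 + 18170 = 17979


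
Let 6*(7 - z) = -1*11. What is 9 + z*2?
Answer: 80/3 ≈ 26.667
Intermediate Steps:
z = 53/6 (z = 7 - (-1)*11/6 = 7 - ⅙*(-11) = 7 + 11/6 = 53/6 ≈ 8.8333)
9 + z*2 = 9 + (53/6)*2 = 9 + 53/3 = 80/3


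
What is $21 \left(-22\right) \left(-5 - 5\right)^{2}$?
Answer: $-46200$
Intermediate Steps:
$21 \left(-22\right) \left(-5 - 5\right)^{2} = - 462 \left(-10\right)^{2} = \left(-462\right) 100 = -46200$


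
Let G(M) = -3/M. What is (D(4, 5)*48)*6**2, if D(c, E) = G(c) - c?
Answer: -8208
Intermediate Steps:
D(c, E) = -c - 3/c (D(c, E) = -3/c - c = -c - 3/c)
(D(4, 5)*48)*6**2 = ((-1*4 - 3/4)*48)*6**2 = ((-4 - 3*1/4)*48)*36 = ((-4 - 3/4)*48)*36 = -19/4*48*36 = -228*36 = -8208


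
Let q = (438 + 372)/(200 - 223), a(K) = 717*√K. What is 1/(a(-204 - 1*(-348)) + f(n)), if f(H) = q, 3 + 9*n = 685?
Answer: 23/197082 ≈ 0.00011670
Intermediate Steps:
n = 682/9 (n = -⅓ + (⅑)*685 = -⅓ + 685/9 = 682/9 ≈ 75.778)
q = -810/23 (q = 810/(-23) = 810*(-1/23) = -810/23 ≈ -35.217)
f(H) = -810/23
1/(a(-204 - 1*(-348)) + f(n)) = 1/(717*√(-204 - 1*(-348)) - 810/23) = 1/(717*√(-204 + 348) - 810/23) = 1/(717*√144 - 810/23) = 1/(717*12 - 810/23) = 1/(8604 - 810/23) = 1/(197082/23) = 23/197082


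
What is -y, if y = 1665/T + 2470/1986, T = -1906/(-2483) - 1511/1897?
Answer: 2595833939270/45059361 ≈ 57609.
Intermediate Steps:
T = -136131/4710251 (T = -1906*(-1/2483) - 1511*1/1897 = 1906/2483 - 1511/1897 = -136131/4710251 ≈ -0.028901)
y = -2595833939270/45059361 (y = 1665/(-136131/4710251) + 2470/1986 = 1665*(-4710251/136131) + 2470*(1/1986) = -2614189305/45377 + 1235/993 = -2595833939270/45059361 ≈ -57609.)
-y = -1*(-2595833939270/45059361) = 2595833939270/45059361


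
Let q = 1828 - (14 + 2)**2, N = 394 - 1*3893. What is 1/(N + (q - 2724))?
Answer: -1/4651 ≈ -0.00021501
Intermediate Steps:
N = -3499 (N = 394 - 3893 = -3499)
q = 1572 (q = 1828 - 1*16**2 = 1828 - 1*256 = 1828 - 256 = 1572)
1/(N + (q - 2724)) = 1/(-3499 + (1572 - 2724)) = 1/(-3499 - 1152) = 1/(-4651) = -1/4651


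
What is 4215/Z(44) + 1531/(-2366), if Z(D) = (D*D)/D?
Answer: 4952663/52052 ≈ 95.148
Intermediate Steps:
Z(D) = D (Z(D) = D²/D = D)
4215/Z(44) + 1531/(-2366) = 4215/44 + 1531/(-2366) = 4215*(1/44) + 1531*(-1/2366) = 4215/44 - 1531/2366 = 4952663/52052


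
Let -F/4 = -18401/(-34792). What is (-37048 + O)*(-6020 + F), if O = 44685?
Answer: -400028816957/8698 ≈ -4.5991e+7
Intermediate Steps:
F = -18401/8698 (F = -(-73604)/(-34792) = -(-73604)*(-1)/34792 = -4*18401/34792 = -18401/8698 ≈ -2.1155)
(-37048 + O)*(-6020 + F) = (-37048 + 44685)*(-6020 - 18401/8698) = 7637*(-52380361/8698) = -400028816957/8698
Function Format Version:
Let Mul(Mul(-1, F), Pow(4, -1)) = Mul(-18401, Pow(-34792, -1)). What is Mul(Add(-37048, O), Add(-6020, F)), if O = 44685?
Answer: Rational(-400028816957, 8698) ≈ -4.5991e+7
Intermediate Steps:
F = Rational(-18401, 8698) (F = Mul(-4, Mul(-18401, Pow(-34792, -1))) = Mul(-4, Mul(-18401, Rational(-1, 34792))) = Mul(-4, Rational(18401, 34792)) = Rational(-18401, 8698) ≈ -2.1155)
Mul(Add(-37048, O), Add(-6020, F)) = Mul(Add(-37048, 44685), Add(-6020, Rational(-18401, 8698))) = Mul(7637, Rational(-52380361, 8698)) = Rational(-400028816957, 8698)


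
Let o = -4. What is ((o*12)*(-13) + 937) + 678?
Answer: 2239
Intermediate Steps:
((o*12)*(-13) + 937) + 678 = (-4*12*(-13) + 937) + 678 = (-48*(-13) + 937) + 678 = (624 + 937) + 678 = 1561 + 678 = 2239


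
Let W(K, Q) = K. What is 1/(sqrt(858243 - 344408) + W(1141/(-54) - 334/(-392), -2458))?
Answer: 567879228/14378569605959 + 28005264*sqrt(513835)/14378569605959 ≈ 0.0014357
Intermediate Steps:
1/(sqrt(858243 - 344408) + W(1141/(-54) - 334/(-392), -2458)) = 1/(sqrt(858243 - 344408) + (1141/(-54) - 334/(-392))) = 1/(sqrt(513835) + (1141*(-1/54) - 334*(-1/392))) = 1/(sqrt(513835) + (-1141/54 + 167/196)) = 1/(sqrt(513835) - 107309/5292) = 1/(-107309/5292 + sqrt(513835))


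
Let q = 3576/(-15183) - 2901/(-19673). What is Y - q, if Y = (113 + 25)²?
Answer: 1896125637587/99565053 ≈ 19044.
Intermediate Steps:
Y = 19044 (Y = 138² = 19044)
q = -8768255/99565053 (q = 3576*(-1/15183) - 2901*(-1/19673) = -1192/5061 + 2901/19673 = -8768255/99565053 ≈ -0.088066)
Y - q = 19044 - 1*(-8768255/99565053) = 19044 + 8768255/99565053 = 1896125637587/99565053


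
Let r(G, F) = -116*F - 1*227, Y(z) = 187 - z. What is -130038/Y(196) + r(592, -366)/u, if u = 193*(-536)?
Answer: 4483930321/310344 ≈ 14448.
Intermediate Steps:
r(G, F) = -227 - 116*F (r(G, F) = -116*F - 227 = -227 - 116*F)
u = -103448
-130038/Y(196) + r(592, -366)/u = -130038/(187 - 1*196) + (-227 - 116*(-366))/(-103448) = -130038/(187 - 196) + (-227 + 42456)*(-1/103448) = -130038/(-9) + 42229*(-1/103448) = -130038*(-1/9) - 42229/103448 = 43346/3 - 42229/103448 = 4483930321/310344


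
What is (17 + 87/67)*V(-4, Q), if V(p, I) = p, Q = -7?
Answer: -4904/67 ≈ -73.194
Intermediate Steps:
(17 + 87/67)*V(-4, Q) = (17 + 87/67)*(-4) = (1226/67)*(-4) = -4904/67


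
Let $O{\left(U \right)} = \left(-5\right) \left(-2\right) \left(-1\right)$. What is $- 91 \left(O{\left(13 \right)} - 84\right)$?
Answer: $8554$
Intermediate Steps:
$O{\left(U \right)} = -10$ ($O{\left(U \right)} = 10 \left(-1\right) = -10$)
$- 91 \left(O{\left(13 \right)} - 84\right) = - 91 \left(-10 - 84\right) = \left(-91\right) \left(-94\right) = 8554$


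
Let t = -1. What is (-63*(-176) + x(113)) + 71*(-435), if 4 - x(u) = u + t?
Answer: -19905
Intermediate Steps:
x(u) = 5 - u (x(u) = 4 - (u - 1) = 4 - (-1 + u) = 4 + (1 - u) = 5 - u)
(-63*(-176) + x(113)) + 71*(-435) = (-63*(-176) + (5 - 1*113)) + 71*(-435) = (11088 + (5 - 113)) - 30885 = (11088 - 108) - 30885 = 10980 - 30885 = -19905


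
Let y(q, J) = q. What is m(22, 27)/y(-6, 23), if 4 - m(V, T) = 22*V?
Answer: 80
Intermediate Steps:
m(V, T) = 4 - 22*V
m(22, 27)/y(-6, 23) = (4 - 22*22)/(-6) = (4 - 484)*(-⅙) = -480*(-⅙) = 80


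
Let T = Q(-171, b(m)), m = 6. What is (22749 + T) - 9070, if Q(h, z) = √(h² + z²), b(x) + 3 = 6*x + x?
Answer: 13679 + 3*√3418 ≈ 13854.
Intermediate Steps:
b(x) = -3 + 7*x (b(x) = -3 + (6*x + x) = -3 + 7*x)
T = 3*√3418 (T = √((-171)² + (-3 + 7*6)²) = √(29241 + (-3 + 42)²) = √(29241 + 39²) = √(29241 + 1521) = √30762 = 3*√3418 ≈ 175.39)
(22749 + T) - 9070 = (22749 + 3*√3418) - 9070 = 13679 + 3*√3418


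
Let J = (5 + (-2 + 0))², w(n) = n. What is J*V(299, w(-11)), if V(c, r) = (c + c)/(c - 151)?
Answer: 2691/74 ≈ 36.365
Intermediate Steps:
J = 9 (J = (5 - 2)² = 3² = 9)
V(c, r) = 2*c/(-151 + c) (V(c, r) = (2*c)/(-151 + c) = 2*c/(-151 + c))
J*V(299, w(-11)) = 9*(2*299/(-151 + 299)) = 9*(2*299/148) = 9*(2*299*(1/148)) = 9*(299/74) = 2691/74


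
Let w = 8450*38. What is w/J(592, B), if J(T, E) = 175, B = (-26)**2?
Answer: 12844/7 ≈ 1834.9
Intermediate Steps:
B = 676
w = 321100
w/J(592, B) = 321100/175 = 321100*(1/175) = 12844/7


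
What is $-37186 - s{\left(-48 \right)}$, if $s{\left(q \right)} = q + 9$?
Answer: $-37147$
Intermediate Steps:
$s{\left(q \right)} = 9 + q$
$-37186 - s{\left(-48 \right)} = -37186 - \left(9 - 48\right) = -37186 - -39 = -37186 + 39 = -37147$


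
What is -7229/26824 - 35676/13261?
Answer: -1052836793/355713064 ≈ -2.9598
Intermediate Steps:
-7229/26824 - 35676/13261 = -1052836793/355713064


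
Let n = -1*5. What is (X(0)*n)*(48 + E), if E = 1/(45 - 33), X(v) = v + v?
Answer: 0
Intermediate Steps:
X(v) = 2*v
E = 1/12 ≈ 0.083333
n = -5
(X(0)*n)*(48 + E) = ((2*0)*(-5))*(48 + 1/12) = (0*(-5))*(577/12) = 0*(577/12) = 0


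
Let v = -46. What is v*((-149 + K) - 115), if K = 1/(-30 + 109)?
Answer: 959330/79 ≈ 12143.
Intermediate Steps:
K = 1/79 ≈ 0.012658
v*((-149 + K) - 115) = -46*((-149 + 1/79) - 115) = -46*(-11770/79 - 115) = -46*(-20855/79) = 959330/79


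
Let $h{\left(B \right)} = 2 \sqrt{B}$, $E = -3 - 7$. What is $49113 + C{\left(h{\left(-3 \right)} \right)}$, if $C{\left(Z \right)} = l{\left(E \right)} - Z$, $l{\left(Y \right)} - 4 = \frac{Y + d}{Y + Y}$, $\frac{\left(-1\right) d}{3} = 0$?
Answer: $\frac{98235}{2} - 2 i \sqrt{3} \approx 49118.0 - 3.4641 i$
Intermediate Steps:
$E = -10$ ($E = -3 - 7 = -10$)
$d = 0$ ($d = \left(-3\right) 0 = 0$)
$l{\left(Y \right)} = \frac{9}{2}$ ($l{\left(Y \right)} = 4 + \frac{Y + 0}{Y + Y} = 4 + \frac{Y}{2 Y} = 4 + Y \frac{1}{2 Y} = 4 + \frac{1}{2} = \frac{9}{2}$)
$C{\left(Z \right)} = \frac{9}{2} - Z$
$49113 + C{\left(h{\left(-3 \right)} \right)} = 49113 + \left(\frac{9}{2} - 2 \sqrt{-3}\right) = 49113 + \left(\frac{9}{2} - 2 i \sqrt{3}\right) = \frac{98235}{2} - 2 i \sqrt{3}$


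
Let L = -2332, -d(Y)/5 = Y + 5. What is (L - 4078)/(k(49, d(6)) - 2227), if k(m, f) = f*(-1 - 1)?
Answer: 6410/2117 ≈ 3.0279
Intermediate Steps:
d(Y) = -25 - 5*Y (d(Y) = -5*(Y + 5) = -5*(5 + Y) = -25 - 5*Y)
k(m, f) = -2*f (k(m, f) = f*(-2) = -2*f)
(L - 4078)/(k(49, d(6)) - 2227) = (-2332 - 4078)/(-2*(-25 - 5*6) - 2227) = -6410/(-2*(-25 - 30) - 2227) = -6410/(-2*(-55) - 2227) = -6410/(110 - 2227) = -6410/(-2117) = -6410*(-1/2117) = 6410/2117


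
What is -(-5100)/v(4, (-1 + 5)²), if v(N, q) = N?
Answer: 1275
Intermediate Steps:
-(-5100)/v(4, (-1 + 5)²) = -(-5100)/4 = -75*(-17) = 1275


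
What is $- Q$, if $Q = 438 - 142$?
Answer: $-296$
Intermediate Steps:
$Q = 296$
$- Q = \left(-1\right) 296 = -296$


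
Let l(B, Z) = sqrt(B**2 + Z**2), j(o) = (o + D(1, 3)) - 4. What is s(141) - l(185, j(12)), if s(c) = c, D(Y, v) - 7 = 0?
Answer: 141 - 5*sqrt(1378) ≈ -44.607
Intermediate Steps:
D(Y, v) = 7 (D(Y, v) = 7 + 0 = 7)
j(o) = 3 + o (j(o) = (o + 7) - 4 = (7 + o) - 4 = 3 + o)
s(141) - l(185, j(12)) = 141 - sqrt(185**2 + (3 + 12)**2) = 141 - sqrt(34225 + 15**2) = 141 - sqrt(34225 + 225) = 141 - sqrt(34450) = 141 - 5*sqrt(1378)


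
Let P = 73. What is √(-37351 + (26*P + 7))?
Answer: I*√35446 ≈ 188.27*I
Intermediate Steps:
√(-37351 + (26*P + 7)) = √(-37351 + (26*73 + 7)) = √(-37351 + (1898 + 7)) = √(-37351 + 1905) = √(-35446) = I*√35446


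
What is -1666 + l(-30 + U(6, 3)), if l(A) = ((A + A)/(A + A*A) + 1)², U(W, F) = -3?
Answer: -426271/256 ≈ -1665.1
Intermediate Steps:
l(A) = (1 + 2*A/(A + A²))² (l(A) = ((2*A)/(A + A²) + 1)² = (2*A/(A + A²) + 1)² = (1 + 2*A/(A + A²))²)
-1666 + l(-30 + U(6, 3)) = -1666 + (3 + (-30 - 3))²/(1 + (-30 - 3))² = -1666 + (3 - 33)²/(1 - 33)² = -1666 + (-30)²/(-32)² = -1666 + (1/1024)*900 = -1666 + 225/256 = -426271/256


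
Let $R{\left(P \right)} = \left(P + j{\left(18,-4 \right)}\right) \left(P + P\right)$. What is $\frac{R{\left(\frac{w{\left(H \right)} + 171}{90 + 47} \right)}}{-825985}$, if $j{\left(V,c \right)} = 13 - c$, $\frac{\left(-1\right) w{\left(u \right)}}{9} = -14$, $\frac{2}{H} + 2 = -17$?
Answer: $- \frac{1559844}{15502912465} \approx -0.00010062$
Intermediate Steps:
$H = - \frac{2}{19}$ ($H = \frac{2}{-2 - 17} = \frac{2}{-19} = 2 \left(- \frac{1}{19}\right) = - \frac{2}{19} \approx -0.10526$)
$w{\left(u \right)} = 126$ ($w{\left(u \right)} = \left(-9\right) \left(-14\right) = 126$)
$R{\left(P \right)} = 2 P \left(17 + P\right)$ ($R{\left(P \right)} = \left(P + \left(13 - -4\right)\right) \left(P + P\right) = \left(P + \left(13 + 4\right)\right) 2 P = \left(P + 17\right) 2 P = \left(17 + P\right) 2 P = 2 P \left(17 + P\right)$)
$\frac{R{\left(\frac{w{\left(H \right)} + 171}{90 + 47} \right)}}{-825985} = \frac{2 \frac{126 + 171}{90 + 47} \left(17 + \frac{126 + 171}{90 + 47}\right)}{-825985} = 2 \cdot \frac{297}{137} \left(17 + \frac{297}{137}\right) \left(- \frac{1}{825985}\right) = 2 \cdot \frac{297}{137} \cdot \frac{2626}{137} \left(- \frac{1}{825985}\right) = \frac{1559844}{18769} \left(- \frac{1}{825985}\right) = - \frac{1559844}{15502912465}$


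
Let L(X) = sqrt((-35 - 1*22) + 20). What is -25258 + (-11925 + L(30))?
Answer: -37183 + I*sqrt(37) ≈ -37183.0 + 6.0828*I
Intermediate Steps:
L(X) = I*sqrt(37) (L(X) = sqrt((-35 - 22) + 20) = sqrt(-57 + 20) = sqrt(-37) = I*sqrt(37))
-25258 + (-11925 + L(30)) = -25258 + (-11925 + I*sqrt(37)) = -37183 + I*sqrt(37)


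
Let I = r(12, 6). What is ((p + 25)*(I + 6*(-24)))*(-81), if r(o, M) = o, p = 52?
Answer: 823284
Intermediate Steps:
I = 12
((p + 25)*(I + 6*(-24)))*(-81) = ((52 + 25)*(12 + 6*(-24)))*(-81) = (77*(12 - 144))*(-81) = (77*(-132))*(-81) = -10164*(-81) = 823284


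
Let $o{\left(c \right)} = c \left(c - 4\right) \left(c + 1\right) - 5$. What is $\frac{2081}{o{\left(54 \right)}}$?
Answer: $\frac{2081}{148495} \approx 0.014014$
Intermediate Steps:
$o{\left(c \right)} = -5 + c \left(1 + c\right) \left(-4 + c\right)$ ($o{\left(c \right)} = c \left(-4 + c\right) \left(1 + c\right) - 5 = c \left(1 + c\right) \left(-4 + c\right) - 5 = -5 + c \left(1 + c\right) \left(-4 + c\right)$)
$\frac{2081}{o{\left(54 \right)}} = \frac{2081}{-5 + 54^{3} - 216 - 3 \cdot 54^{2}} = \frac{2081}{-5 + 157464 - 216 - 8748} = \frac{2081}{148495}$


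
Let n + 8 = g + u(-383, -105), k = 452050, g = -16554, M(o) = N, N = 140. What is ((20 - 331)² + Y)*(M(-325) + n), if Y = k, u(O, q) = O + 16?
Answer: -9213316319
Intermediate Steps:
u(O, q) = 16 + O
M(o) = 140
Y = 452050
n = -16929 (n = -8 + (-16554 + (16 - 383)) = -8 + (-16554 - 367) = -8 - 16921 = -16929)
((20 - 331)² + Y)*(M(-325) + n) = ((20 - 331)² + 452050)*(140 - 16929) = ((-311)² + 452050)*(-16789) = (96721 + 452050)*(-16789) = 548771*(-16789) = -9213316319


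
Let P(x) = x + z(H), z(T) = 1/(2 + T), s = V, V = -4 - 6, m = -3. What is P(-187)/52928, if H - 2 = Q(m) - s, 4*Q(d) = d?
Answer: -9907/2805184 ≈ -0.0035317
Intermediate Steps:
Q(d) = d/4
V = -10
s = -10
H = 45/4 (H = 2 + ((¼)*(-3) - 1*(-10)) = 2 + (-¾ + 10) = 2 + 37/4 = 45/4 ≈ 11.250)
P(x) = 4/53 + x (P(x) = x + 1/(2 + 45/4) = x + 1/(53/4) = x + 4/53 = 4/53 + x)
P(-187)/52928 = (4/53 - 187)/52928 = -9907/53*1/52928 = -9907/2805184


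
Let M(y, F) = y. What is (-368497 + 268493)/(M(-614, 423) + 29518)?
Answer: -25001/7226 ≈ -3.4599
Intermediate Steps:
(-368497 + 268493)/(M(-614, 423) + 29518) = (-368497 + 268493)/(-614 + 29518) = -100004/28904 = -100004*1/28904 = -25001/7226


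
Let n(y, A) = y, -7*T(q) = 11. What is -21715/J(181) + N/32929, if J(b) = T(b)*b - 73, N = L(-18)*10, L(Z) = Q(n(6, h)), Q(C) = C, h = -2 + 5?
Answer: 5005522765/82388358 ≈ 60.755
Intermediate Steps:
T(q) = -11/7 (T(q) = -1/7*11 = -11/7)
h = 3
L(Z) = 6
N = 60 (N = 6*10 = 60)
J(b) = -73 - 11*b/7 (J(b) = -11*b/7 - 73 = -73 - 11*b/7)
-21715/J(181) + N/32929 = -21715/(-73 - 11/7*181) + 60/32929 = -21715/(-73 - 1991/7) + 60*(1/32929) = -21715/(-2502/7) + 60/32929 = -21715*(-7/2502) + 60/32929 = 152005/2502 + 60/32929 = 5005522765/82388358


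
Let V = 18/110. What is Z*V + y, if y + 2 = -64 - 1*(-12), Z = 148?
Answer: -1638/55 ≈ -29.782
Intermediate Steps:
V = 9/55 (V = 18*(1/110) = 9/55 ≈ 0.16364)
y = -54 (y = -2 + (-64 - 1*(-12)) = -2 + (-64 + 12) = -2 - 52 = -54)
Z*V + y = 148*(9/55) - 54 = 1332/55 - 54 = -1638/55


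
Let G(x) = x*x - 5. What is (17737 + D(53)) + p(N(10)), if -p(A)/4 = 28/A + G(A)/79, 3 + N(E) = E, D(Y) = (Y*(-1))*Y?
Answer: 1177872/79 ≈ 14910.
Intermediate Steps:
D(Y) = -Y**2 (D(Y) = (-Y)*Y = -Y**2)
G(x) = -5 + x**2 (G(x) = x**2 - 5 = -5 + x**2)
N(E) = -3 + E
p(A) = 20/79 - 112/A - 4*A**2/79 (p(A) = -4*(28/A + (-5 + A**2)/79) = -4*(28/A + (-5 + A**2)*(1/79)) = -4*(28/A + (-5/79 + A**2/79)) = -4*(-5/79 + 28/A + A**2/79) = 20/79 - 112/A - 4*A**2/79)
(17737 + D(53)) + p(N(10)) = (17737 - 1*53**2) + 4*(-2212 + (-3 + 10)*(5 - (-3 + 10)**2))/(79*(-3 + 10)) = (17737 - 1*2809) + (4/79)*(-2212 + 7*(5 - 1*7**2))/7 = (17737 - 2809) + (4/79)*(1/7)*(-2212 + 7*(5 - 1*49)) = 14928 + (4/79)*(1/7)*(-2212 + 7*(5 - 49)) = 14928 + (4/79)*(1/7)*(-2212 + 7*(-44)) = 14928 + (4/79)*(1/7)*(-2212 - 308) = 14928 + (4/79)*(1/7)*(-2520) = 14928 - 1440/79 = 1177872/79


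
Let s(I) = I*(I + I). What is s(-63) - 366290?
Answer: -358352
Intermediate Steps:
s(I) = 2*I² (s(I) = I*(2*I) = 2*I²)
s(-63) - 366290 = 2*(-63)² - 366290 = 2*3969 - 366290 = 7938 - 366290 = -358352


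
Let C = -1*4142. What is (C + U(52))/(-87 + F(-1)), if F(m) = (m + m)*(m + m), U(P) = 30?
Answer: 4112/83 ≈ 49.542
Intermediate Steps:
C = -4142
F(m) = 4*m² (F(m) = (2*m)*(2*m) = 4*m²)
(C + U(52))/(-87 + F(-1)) = (-4142 + 30)/(-87 + 4*(-1)²) = -4112/(-87 + 4*1) = -4112/(-87 + 4) = -4112/(-83) = -4112*(-1/83) = 4112/83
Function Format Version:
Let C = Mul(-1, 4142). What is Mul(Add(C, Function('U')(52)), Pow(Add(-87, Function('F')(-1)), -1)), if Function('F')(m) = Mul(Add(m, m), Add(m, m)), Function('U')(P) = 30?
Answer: Rational(4112, 83) ≈ 49.542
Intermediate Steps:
C = -4142
Function('F')(m) = Mul(4, Pow(m, 2)) (Function('F')(m) = Mul(Mul(2, m), Mul(2, m)) = Mul(4, Pow(m, 2)))
Mul(Add(C, Function('U')(52)), Pow(Add(-87, Function('F')(-1)), -1)) = Mul(Add(-4142, 30), Pow(Add(-87, Mul(4, Pow(-1, 2))), -1)) = Mul(-4112, Pow(Add(-87, Mul(4, 1)), -1)) = Mul(-4112, Pow(Add(-87, 4), -1)) = Mul(-4112, Pow(-83, -1)) = Mul(-4112, Rational(-1, 83)) = Rational(4112, 83)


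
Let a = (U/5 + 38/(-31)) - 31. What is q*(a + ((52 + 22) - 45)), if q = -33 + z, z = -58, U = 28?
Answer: -33488/155 ≈ -216.05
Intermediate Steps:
q = -91 (q = -33 - 58 = -91)
a = -4127/155 (a = (28/5 + 38/(-31)) - 31 = (28*(⅕) + 38*(-1/31)) - 31 = (28/5 - 38/31) - 31 = 678/155 - 31 = -4127/155 ≈ -26.626)
q*(a + ((52 + 22) - 45)) = -91*(-4127/155 + ((52 + 22) - 45)) = -91*(-4127/155 + (74 - 45)) = -91*(-4127/155 + 29) = -91*368/155 = -33488/155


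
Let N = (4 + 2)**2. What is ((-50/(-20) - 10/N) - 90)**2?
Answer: 624100/81 ≈ 7704.9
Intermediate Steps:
N = 36 (N = 6**2 = 36)
((-50/(-20) - 10/N) - 90)**2 = ((-50/(-20) - 10/36) - 90)**2 = ((-50*(-1/20) - 10*1/36) - 90)**2 = ((5/2 - 5/18) - 90)**2 = (20/9 - 90)**2 = (-790/9)**2 = 624100/81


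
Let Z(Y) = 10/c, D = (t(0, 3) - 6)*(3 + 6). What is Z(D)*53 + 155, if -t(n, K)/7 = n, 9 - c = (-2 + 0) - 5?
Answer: 1505/8 ≈ 188.13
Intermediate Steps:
c = 16 (c = 9 - ((-2 + 0) - 5) = 9 - (-2 - 5) = 9 - 1*(-7) = 9 + 7 = 16)
t(n, K) = -7*n
D = -54 (D = (-7*0 - 6)*(3 + 6) = (0 - 6)*9 = -6*9 = -54)
Z(Y) = 5/8 (Z(Y) = 10/16 = 10*(1/16) = 5/8)
Z(D)*53 + 155 = (5/8)*53 + 155 = 265/8 + 155 = 1505/8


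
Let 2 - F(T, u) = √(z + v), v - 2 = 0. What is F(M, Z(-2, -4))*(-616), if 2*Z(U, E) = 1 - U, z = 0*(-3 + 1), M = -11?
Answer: -1232 + 616*√2 ≈ -360.84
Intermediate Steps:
z = 0 (z = 0*(-2) = 0)
v = 2 (v = 2 + 0 = 2)
Z(U, E) = ½ - U/2 (Z(U, E) = (1 - U)/2 = ½ - U/2)
F(T, u) = 2 - √2 (F(T, u) = 2 - √(0 + 2) = 2 - √2)
F(M, Z(-2, -4))*(-616) = (2 - √2)*(-616) = -1232 + 616*√2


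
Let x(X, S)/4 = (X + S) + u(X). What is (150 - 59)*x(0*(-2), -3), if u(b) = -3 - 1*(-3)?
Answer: -1092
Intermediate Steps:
u(b) = 0 (u(b) = -3 + 3 = 0)
x(X, S) = 4*S + 4*X (x(X, S) = 4*((X + S) + 0) = 4*((S + X) + 0) = 4*(S + X) = 4*S + 4*X)
(150 - 59)*x(0*(-2), -3) = (150 - 59)*(4*(-3) + 4*(0*(-2))) = 91*(-12 + 4*0) = 91*(-12 + 0) = 91*(-12) = -1092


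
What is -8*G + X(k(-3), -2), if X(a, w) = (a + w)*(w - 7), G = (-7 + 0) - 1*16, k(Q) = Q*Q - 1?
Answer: 130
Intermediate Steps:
k(Q) = -1 + Q**2 (k(Q) = Q**2 - 1 = -1 + Q**2)
G = -23 (G = -7 - 16 = -23)
X(a, w) = (-7 + w)*(a + w) (X(a, w) = (a + w)*(-7 + w) = (-7 + w)*(a + w))
-8*G + X(k(-3), -2) = -8*(-23) + ((-2)**2 - 7*(-1 + (-3)**2) - 7*(-2) + (-1 + (-3)**2)*(-2)) = 184 + (4 - 7*(-1 + 9) + 14 + (-1 + 9)*(-2)) = 184 + (4 - 7*8 + 14 + 8*(-2)) = 184 + (4 - 56 + 14 - 16) = 184 - 54 = 130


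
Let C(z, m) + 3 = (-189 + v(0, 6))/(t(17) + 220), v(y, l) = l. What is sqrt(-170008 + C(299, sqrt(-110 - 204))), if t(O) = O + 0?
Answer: I*sqrt(1061043470)/79 ≈ 412.32*I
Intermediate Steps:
t(O) = O
C(z, m) = -298/79 (C(z, m) = -3 + (-189 + 6)/(17 + 220) = -3 - 183/237 = -3 - 183*1/237 = -3 - 61/79 = -298/79)
sqrt(-170008 + C(299, sqrt(-110 - 204))) = sqrt(-170008 - 298/79) = sqrt(-13430930/79) = I*sqrt(1061043470)/79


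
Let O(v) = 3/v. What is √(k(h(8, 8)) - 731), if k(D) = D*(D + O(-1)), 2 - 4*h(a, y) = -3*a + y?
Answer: I*√2897/2 ≈ 26.912*I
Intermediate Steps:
h(a, y) = ½ - y/4 + 3*a/4 (h(a, y) = ½ - (-3*a + y)/4 = ½ - (y - 3*a)/4 = ½ + (-y/4 + 3*a/4) = ½ - y/4 + 3*a/4)
k(D) = D*(-3 + D) (k(D) = D*(D + 3/(-1)) = D*(D + 3*(-1)) = D*(D - 3) = D*(-3 + D))
√(k(h(8, 8)) - 731) = √((½ - ¼*8 + (¾)*8)*(-3 + (½ - ¼*8 + (¾)*8)) - 731) = √((½ - 2 + 6)*(-3 + (½ - 2 + 6)) - 731) = √(9*(-3 + 9/2)/2 - 731) = √((9/2)*(3/2) - 731) = √(27/4 - 731) = √(-2897/4) = I*√2897/2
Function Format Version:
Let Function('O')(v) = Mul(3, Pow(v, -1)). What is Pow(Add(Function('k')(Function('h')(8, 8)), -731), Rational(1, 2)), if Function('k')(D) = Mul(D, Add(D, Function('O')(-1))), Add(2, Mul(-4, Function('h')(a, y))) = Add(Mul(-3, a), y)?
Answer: Mul(Rational(1, 2), I, Pow(2897, Rational(1, 2))) ≈ Mul(26.912, I)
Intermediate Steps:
Function('h')(a, y) = Add(Rational(1, 2), Mul(Rational(-1, 4), y), Mul(Rational(3, 4), a)) (Function('h')(a, y) = Add(Rational(1, 2), Mul(Rational(-1, 4), Add(Mul(-3, a), y))) = Add(Rational(1, 2), Mul(Rational(-1, 4), Add(y, Mul(-3, a)))) = Add(Rational(1, 2), Add(Mul(Rational(-1, 4), y), Mul(Rational(3, 4), a))) = Add(Rational(1, 2), Mul(Rational(-1, 4), y), Mul(Rational(3, 4), a)))
Function('k')(D) = Mul(D, Add(-3, D)) (Function('k')(D) = Mul(D, Add(D, Mul(3, Pow(-1, -1)))) = Mul(D, Add(D, Mul(3, -1))) = Mul(D, Add(D, -3)) = Mul(D, Add(-3, D)))
Pow(Add(Function('k')(Function('h')(8, 8)), -731), Rational(1, 2)) = Pow(Add(Mul(Add(Rational(1, 2), Mul(Rational(-1, 4), 8), Mul(Rational(3, 4), 8)), Add(-3, Add(Rational(1, 2), Mul(Rational(-1, 4), 8), Mul(Rational(3, 4), 8)))), -731), Rational(1, 2)) = Pow(Add(Mul(Add(Rational(1, 2), -2, 6), Add(-3, Add(Rational(1, 2), -2, 6))), -731), Rational(1, 2)) = Pow(Add(Mul(Rational(9, 2), Add(-3, Rational(9, 2))), -731), Rational(1, 2)) = Pow(Add(Mul(Rational(9, 2), Rational(3, 2)), -731), Rational(1, 2)) = Pow(Add(Rational(27, 4), -731), Rational(1, 2)) = Pow(Rational(-2897, 4), Rational(1, 2)) = Mul(Rational(1, 2), I, Pow(2897, Rational(1, 2)))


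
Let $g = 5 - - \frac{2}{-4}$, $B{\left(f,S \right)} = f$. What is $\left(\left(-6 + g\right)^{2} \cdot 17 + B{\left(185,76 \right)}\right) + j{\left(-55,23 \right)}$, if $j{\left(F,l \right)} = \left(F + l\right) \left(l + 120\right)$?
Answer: $- \frac{17411}{4} \approx -4352.8$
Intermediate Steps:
$j{\left(F,l \right)} = \left(120 + l\right) \left(F + l\right)$ ($j{\left(F,l \right)} = \left(F + l\right) \left(120 + l\right) = \left(120 + l\right) \left(F + l\right)$)
$g = \frac{9}{2}$ ($g = 5 - \left(-2\right) \left(- \frac{1}{4}\right) = 5 - \frac{1}{2} = \frac{9}{2} \approx 4.5$)
$\left(\left(-6 + g\right)^{2} \cdot 17 + B{\left(185,76 \right)}\right) + j{\left(-55,23 \right)} = \left(\left(-6 + \frac{9}{2}\right)^{2} \cdot 17 + 185\right) + \left(23^{2} + 120 \left(-55\right) + 120 \cdot 23 - 1265\right) = \left(\left(- \frac{3}{2}\right)^{2} \cdot 17 + 185\right) + \left(529 - 6600 + 2760 - 1265\right) = \left(\frac{9}{4} \cdot 17 + 185\right) - 4576 = \left(\frac{153}{4} + 185\right) - 4576 = \frac{893}{4} - 4576 = - \frac{17411}{4}$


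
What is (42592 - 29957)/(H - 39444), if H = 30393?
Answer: -1805/1293 ≈ -1.3960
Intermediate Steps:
(42592 - 29957)/(H - 39444) = (42592 - 29957)/(30393 - 39444) = 12635/(-9051) = 12635*(-1/9051) = -1805/1293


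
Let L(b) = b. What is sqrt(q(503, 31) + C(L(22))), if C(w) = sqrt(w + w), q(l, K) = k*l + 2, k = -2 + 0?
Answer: sqrt(-1004 + 2*sqrt(11)) ≈ 31.581*I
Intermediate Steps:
k = -2
q(l, K) = 2 - 2*l (q(l, K) = -2*l + 2 = 2 - 2*l)
C(w) = sqrt(2)*sqrt(w) (C(w) = sqrt(2*w) = sqrt(2)*sqrt(w))
sqrt(q(503, 31) + C(L(22))) = sqrt((2 - 2*503) + sqrt(2)*sqrt(22)) = sqrt((2 - 1006) + 2*sqrt(11)) = sqrt(-1004 + 2*sqrt(11))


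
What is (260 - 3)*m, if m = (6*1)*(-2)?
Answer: -3084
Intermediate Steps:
m = -12 (m = 6*(-2) = -12)
(260 - 3)*m = (260 - 3)*(-12) = 257*(-12) = -3084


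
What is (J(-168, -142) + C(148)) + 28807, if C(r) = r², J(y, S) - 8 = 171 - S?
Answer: 51032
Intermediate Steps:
J(y, S) = 179 - S (J(y, S) = 8 + (171 - S) = 179 - S)
(J(-168, -142) + C(148)) + 28807 = ((179 - 1*(-142)) + 148²) + 28807 = ((179 + 142) + 21904) + 28807 = (321 + 21904) + 28807 = 22225 + 28807 = 51032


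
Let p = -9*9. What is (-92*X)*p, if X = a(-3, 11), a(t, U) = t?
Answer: -22356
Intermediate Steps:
p = -81
X = -3
(-92*X)*p = -92*(-3)*(-81) = 276*(-81) = -22356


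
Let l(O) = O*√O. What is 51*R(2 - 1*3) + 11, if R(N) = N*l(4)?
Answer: -397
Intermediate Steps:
l(O) = O^(3/2)
R(N) = 8*N (R(N) = N*4^(3/2) = N*8 = 8*N)
51*R(2 - 1*3) + 11 = 51*(8*(2 - 1*3)) + 11 = 51*(8*(2 - 3)) + 11 = 51*(8*(-1)) + 11 = 51*(-8) + 11 = -408 + 11 = -397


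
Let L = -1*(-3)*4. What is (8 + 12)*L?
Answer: 240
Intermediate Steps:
L = 12 (L = 3*4 = 12)
(8 + 12)*L = (8 + 12)*12 = 20*12 = 240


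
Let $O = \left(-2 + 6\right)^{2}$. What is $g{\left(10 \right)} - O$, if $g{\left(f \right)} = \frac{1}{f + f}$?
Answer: $- \frac{319}{20} \approx -15.95$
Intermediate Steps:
$O = 16$ ($O = 4^{2} = 16$)
$g{\left(f \right)} = \frac{1}{2 f}$
$g{\left(10 \right)} - O = \frac{1}{2 \cdot 10} - 16 = \frac{1}{2} \cdot \frac{1}{10} - 16 = \frac{1}{20} - 16 = - \frac{319}{20}$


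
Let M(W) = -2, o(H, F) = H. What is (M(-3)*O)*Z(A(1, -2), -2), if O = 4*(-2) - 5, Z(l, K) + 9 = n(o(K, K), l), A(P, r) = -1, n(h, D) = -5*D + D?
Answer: -130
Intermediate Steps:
n(h, D) = -4*D
Z(l, K) = -9 - 4*l
O = -13 (O = -8 - 5 = -13)
(M(-3)*O)*Z(A(1, -2), -2) = (-2*(-13))*(-9 - 4*(-1)) = 26*(-9 + 4) = 26*(-5) = -130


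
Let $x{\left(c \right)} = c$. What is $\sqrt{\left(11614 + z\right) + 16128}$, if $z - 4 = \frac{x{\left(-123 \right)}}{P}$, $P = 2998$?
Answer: $\frac{\sqrt{249380790230}}{2998} \approx 166.57$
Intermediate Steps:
$z = \frac{11869}{2998}$ ($z = 4 - \frac{123}{2998} = \frac{11869}{2998} \approx 3.959$)
$\sqrt{\left(11614 + z\right) + 16128} = \sqrt{\left(11614 + \frac{11869}{2998}\right) + 16128} = \sqrt{\frac{34830641}{2998} + 16128} = \sqrt{\frac{83182385}{2998}} = \frac{\sqrt{249380790230}}{2998}$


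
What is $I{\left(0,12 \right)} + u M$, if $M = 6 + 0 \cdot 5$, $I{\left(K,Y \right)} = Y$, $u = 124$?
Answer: $756$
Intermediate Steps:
$M = 6$ ($M = 6 + 0 = 6$)
$I{\left(0,12 \right)} + u M = 12 + 124 \cdot 6 = 12 + 744 = 756$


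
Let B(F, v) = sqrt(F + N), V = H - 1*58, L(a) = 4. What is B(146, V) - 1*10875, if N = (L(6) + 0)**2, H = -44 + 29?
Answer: -10875 + 9*sqrt(2) ≈ -10862.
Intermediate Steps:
H = -15
V = -73 (V = -15 - 1*58 = -15 - 58 = -73)
N = 16 (N = (4 + 0)**2 = 4**2 = 16)
B(F, v) = sqrt(16 + F) (B(F, v) = sqrt(F + 16) = sqrt(16 + F))
B(146, V) - 1*10875 = sqrt(16 + 146) - 1*10875 = sqrt(162) - 10875 = 9*sqrt(2) - 10875 = -10875 + 9*sqrt(2)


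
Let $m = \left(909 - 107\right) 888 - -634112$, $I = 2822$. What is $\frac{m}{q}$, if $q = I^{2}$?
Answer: $\frac{336572}{1990921} \approx 0.16905$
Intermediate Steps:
$q = 7963684$ ($q = 2822^{2} = 7963684$)
$m = 1346288$ ($m = 802 \cdot 888 + 634112 = 712176 + 634112 = 1346288$)
$\frac{m}{q} = \frac{1346288}{7963684} = 1346288 \cdot \frac{1}{7963684} = \frac{336572}{1990921}$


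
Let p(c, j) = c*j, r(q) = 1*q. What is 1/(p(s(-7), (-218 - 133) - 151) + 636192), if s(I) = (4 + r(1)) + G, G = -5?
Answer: 1/636192 ≈ 1.5719e-6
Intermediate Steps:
r(q) = q
s(I) = 0 (s(I) = (4 + 1) - 5 = 5 - 5 = 0)
1/(p(s(-7), (-218 - 133) - 151) + 636192) = 1/(0*((-218 - 133) - 151) + 636192) = 1/(0*(-351 - 151) + 636192) = 1/(0*(-502) + 636192) = 1/(0 + 636192) = 1/636192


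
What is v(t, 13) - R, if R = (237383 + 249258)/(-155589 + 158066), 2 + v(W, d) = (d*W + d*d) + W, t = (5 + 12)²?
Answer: 9948960/2477 ≈ 4016.5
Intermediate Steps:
t = 289 (t = 17² = 289)
v(W, d) = -2 + W + d² + W*d (v(W, d) = -2 + ((d*W + d*d) + W) = -2 + ((W*d + d²) + W) = -2 + ((d² + W*d) + W) = -2 + (W + d² + W*d) = -2 + W + d² + W*d)
R = 486641/2477 ≈ 196.46
v(t, 13) - R = (-2 + 289 + 13² + 289*13) - 1*486641/2477 = (-2 + 289 + 169 + 3757) - 486641/2477 = 4213 - 486641/2477 = 9948960/2477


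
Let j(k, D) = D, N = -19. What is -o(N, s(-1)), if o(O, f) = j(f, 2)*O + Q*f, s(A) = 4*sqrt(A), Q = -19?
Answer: 38 + 76*I ≈ 38.0 + 76.0*I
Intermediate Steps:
o(O, f) = -19*f + 2*O (o(O, f) = 2*O - 19*f = -19*f + 2*O)
-o(N, s(-1)) = -(-76*sqrt(-1) + 2*(-19)) = -(-76*I - 38) = -(-38 - 76*I) = 38 + 76*I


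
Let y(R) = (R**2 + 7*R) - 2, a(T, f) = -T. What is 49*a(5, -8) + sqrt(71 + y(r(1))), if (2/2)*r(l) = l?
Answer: -245 + sqrt(77) ≈ -236.23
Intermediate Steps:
r(l) = l
y(R) = -2 + R**2 + 7*R
49*a(5, -8) + sqrt(71 + y(r(1))) = 49*(-1*5) + sqrt(71 + (-2 + 1**2 + 7*1)) = 49*(-5) + sqrt(71 + (-2 + 1 + 7)) = -245 + sqrt(71 + 6) = -245 + sqrt(77)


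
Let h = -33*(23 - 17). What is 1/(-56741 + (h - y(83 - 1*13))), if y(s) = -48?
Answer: -1/56891 ≈ -1.7577e-5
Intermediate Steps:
h = -198 (h = -33*6 = -198)
1/(-56741 + (h - y(83 - 1*13))) = 1/(-56741 + (-198 - 1*(-48))) = 1/(-56741 + (-198 + 48)) = 1/(-56741 - 150) = 1/(-56891) = -1/56891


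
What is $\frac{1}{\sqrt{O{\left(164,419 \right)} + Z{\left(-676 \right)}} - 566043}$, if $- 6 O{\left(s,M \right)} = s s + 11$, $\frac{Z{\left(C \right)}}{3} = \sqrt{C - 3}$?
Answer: $\frac{2}{-1132086 + \sqrt{2} \sqrt{-8969 + 6 i \sqrt{679}}} \approx -1.7667 \cdot 10^{-6} - 2.0901 \cdot 10^{-10} i$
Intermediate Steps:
$Z{\left(C \right)} = 3 \sqrt{-3 + C}$ ($Z{\left(C \right)} = 3 \sqrt{C - 3} = 3 \sqrt{-3 + C}$)
$O{\left(s,M \right)} = - \frac{11}{6} - \frac{s^{2}}{6}$ ($O{\left(s,M \right)} = - \frac{s s + 11}{6} = - \frac{s^{2} + 11}{6} = - \frac{11 + s^{2}}{6} = - \frac{11}{6} - \frac{s^{2}}{6}$)
$\frac{1}{\sqrt{O{\left(164,419 \right)} + Z{\left(-676 \right)}} - 566043} = \frac{1}{\sqrt{\left(- \frac{11}{6} - \frac{164^{2}}{6}\right) + 3 \sqrt{-3 - 676}} - 566043} = \frac{1}{\sqrt{\left(- \frac{11}{6} - \frac{13448}{3}\right) + 3 \sqrt{-679}} - 566043} = \frac{1}{\sqrt{\left(- \frac{11}{6} - \frac{13448}{3}\right) + 3 i \sqrt{679}} - 566043} = \frac{1}{\sqrt{- \frac{8969}{2} + 3 i \sqrt{679}} - 566043} = \frac{1}{-566043 + \sqrt{- \frac{8969}{2} + 3 i \sqrt{679}}}$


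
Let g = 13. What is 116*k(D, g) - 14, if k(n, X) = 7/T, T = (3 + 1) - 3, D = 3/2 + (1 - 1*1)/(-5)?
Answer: 798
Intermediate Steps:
D = 3/2 (D = 3*(½) + (1 - 1)*(-⅕) = 3/2 + 0*(-⅕) = 3/2 + 0 = 3/2 ≈ 1.5000)
T = 1 (T = 4 - 3 = 1)
k(n, X) = 7 (k(n, X) = 7/1 = 7*1 = 7)
116*k(D, g) - 14 = 116*7 - 14 = 812 - 14 = 798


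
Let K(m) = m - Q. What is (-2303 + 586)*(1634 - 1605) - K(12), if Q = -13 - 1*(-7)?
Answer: -49811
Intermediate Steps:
Q = -6 (Q = -13 + 7 = -6)
K(m) = 6 + m (K(m) = m - 1*(-6) = m + 6 = 6 + m)
(-2303 + 586)*(1634 - 1605) - K(12) = (-2303 + 586)*(1634 - 1605) - (6 + 12) = -1717*29 - 1*18 = -49793 - 18 = -49811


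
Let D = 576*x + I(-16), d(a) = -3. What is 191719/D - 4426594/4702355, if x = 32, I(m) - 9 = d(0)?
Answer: 117130465439/12386003070 ≈ 9.4567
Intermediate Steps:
I(m) = 6 (I(m) = 9 - 3 = 6)
D = 18438 (D = 576*32 + 6 = 18432 + 6 = 18438)
191719/D - 4426594/4702355 = 191719/18438 - 4426594/4702355 = 117130465439/12386003070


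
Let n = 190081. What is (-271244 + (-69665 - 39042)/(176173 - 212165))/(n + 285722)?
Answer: -3254168447/5708367192 ≈ -0.57007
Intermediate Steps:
(-271244 + (-69665 - 39042)/(176173 - 212165))/(n + 285722) = (-271244 + (-69665 - 39042)/(176173 - 212165))/(190081 + 285722) = (-271244 - 108707/(-35992))/475803 = (-271244 - 108707*(-1/35992))*(1/475803) = (-271244 + 108707/35992)*(1/475803) = -9762505341/35992*1/475803 = -3254168447/5708367192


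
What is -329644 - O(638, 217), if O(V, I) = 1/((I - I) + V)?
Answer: -210312873/638 ≈ -3.2964e+5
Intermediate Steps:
O(V, I) = 1/V (O(V, I) = 1/(0 + V) = 1/V)
-329644 - O(638, 217) = -329644 - 1/638 = -210312873/638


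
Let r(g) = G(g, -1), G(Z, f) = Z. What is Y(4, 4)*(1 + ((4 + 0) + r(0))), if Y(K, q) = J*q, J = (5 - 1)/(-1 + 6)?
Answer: 16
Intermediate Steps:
r(g) = g
J = 4/5 ≈ 0.80000
Y(K, q) = 4*q/5
Y(4, 4)*(1 + ((4 + 0) + r(0))) = ((4/5)*4)*(1 + ((4 + 0) + 0)) = 16*(1 + (4 + 0))/5 = 16*(1 + 4)/5 = (16/5)*5 = 16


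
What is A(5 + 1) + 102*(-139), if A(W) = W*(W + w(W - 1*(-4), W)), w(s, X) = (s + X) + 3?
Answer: -14028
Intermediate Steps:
w(s, X) = 3 + X + s (w(s, X) = (X + s) + 3 = 3 + X + s)
A(W) = W*(7 + 3*W) (A(W) = W*(W + (3 + W + (W - 1*(-4)))) = W*(W + (3 + W + (W + 4))) = W*(W + (3 + W + (4 + W))) = W*(W + (7 + 2*W)) = W*(7 + 3*W))
A(5 + 1) + 102*(-139) = (5 + 1)*(7 + 3*(5 + 1)) + 102*(-139) = 6*(7 + 3*6) - 14178 = 6*(7 + 18) - 14178 = 6*25 - 14178 = 150 - 14178 = -14028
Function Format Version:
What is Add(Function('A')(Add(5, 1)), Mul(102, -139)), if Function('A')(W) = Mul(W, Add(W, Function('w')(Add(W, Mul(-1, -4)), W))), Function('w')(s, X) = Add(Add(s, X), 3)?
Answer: -14028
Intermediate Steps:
Function('w')(s, X) = Add(3, X, s) (Function('w')(s, X) = Add(Add(X, s), 3) = Add(3, X, s))
Function('A')(W) = Mul(W, Add(7, Mul(3, W))) (Function('A')(W) = Mul(W, Add(W, Add(3, W, Add(W, Mul(-1, -4))))) = Mul(W, Add(W, Add(3, W, Add(W, 4)))) = Mul(W, Add(W, Add(3, W, Add(4, W)))) = Mul(W, Add(W, Add(7, Mul(2, W)))) = Mul(W, Add(7, Mul(3, W))))
Add(Function('A')(Add(5, 1)), Mul(102, -139)) = Add(Mul(Add(5, 1), Add(7, Mul(3, Add(5, 1)))), Mul(102, -139)) = Add(Mul(6, Add(7, Mul(3, 6))), -14178) = Add(Mul(6, Add(7, 18)), -14178) = Add(Mul(6, 25), -14178) = Add(150, -14178) = -14028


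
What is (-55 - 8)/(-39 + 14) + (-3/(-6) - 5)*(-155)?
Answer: 35001/50 ≈ 700.02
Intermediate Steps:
(-55 - 8)/(-39 + 14) + (-3/(-6) - 5)*(-155) = -63/(-25) + (-⅙*(-3) - 5)*(-155) = -63*(-1/25) + (½ - 5)*(-155) = 63/25 - 9/2*(-155) = 63/25 + 1395/2 = 35001/50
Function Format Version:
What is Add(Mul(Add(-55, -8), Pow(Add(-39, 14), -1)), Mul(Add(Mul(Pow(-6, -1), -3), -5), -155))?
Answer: Rational(35001, 50) ≈ 700.02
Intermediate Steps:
Add(Mul(Add(-55, -8), Pow(Add(-39, 14), -1)), Mul(Add(Mul(Pow(-6, -1), -3), -5), -155)) = Add(Mul(-63, Pow(-25, -1)), Mul(Add(Mul(Rational(-1, 6), -3), -5), -155)) = Add(Mul(-63, Rational(-1, 25)), Mul(Add(Rational(1, 2), -5), -155)) = Add(Rational(63, 25), Mul(Rational(-9, 2), -155)) = Add(Rational(63, 25), Rational(1395, 2)) = Rational(35001, 50)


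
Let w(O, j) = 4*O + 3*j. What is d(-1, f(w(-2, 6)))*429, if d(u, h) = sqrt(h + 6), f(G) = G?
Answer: 1716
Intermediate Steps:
w(O, j) = 3*j + 4*O
d(u, h) = sqrt(6 + h)
d(-1, f(w(-2, 6)))*429 = sqrt(6 + (3*6 + 4*(-2)))*429 = sqrt(6 + (18 - 8))*429 = sqrt(6 + 10)*429 = sqrt(16)*429 = 4*429 = 1716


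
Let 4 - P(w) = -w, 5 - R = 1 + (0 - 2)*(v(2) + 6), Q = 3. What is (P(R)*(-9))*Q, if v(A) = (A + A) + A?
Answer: -864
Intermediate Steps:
v(A) = 3*A (v(A) = 2*A + A = 3*A)
R = 28 (R = 5 - (1 + (0 - 2)*(3*2 + 6)) = 5 - (1 - 2*(6 + 6)) = 5 - (1 - 2*12) = 5 - (1 - 24) = 5 - 1*(-23) = 5 + 23 = 28)
P(w) = 4 + w (P(w) = 4 - (-1)*w = 4 + w)
(P(R)*(-9))*Q = ((4 + 28)*(-9))*3 = (32*(-9))*3 = -288*3 = -864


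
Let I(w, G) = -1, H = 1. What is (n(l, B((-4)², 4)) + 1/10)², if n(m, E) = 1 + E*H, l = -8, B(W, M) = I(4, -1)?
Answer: 1/100 ≈ 0.010000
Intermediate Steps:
B(W, M) = -1
n(m, E) = 1 + E (n(m, E) = 1 + E*1 = 1 + E)
(n(l, B((-4)², 4)) + 1/10)² = ((1 - 1) + 1/10)² = (0 + ⅒)² = (⅒)² = 1/100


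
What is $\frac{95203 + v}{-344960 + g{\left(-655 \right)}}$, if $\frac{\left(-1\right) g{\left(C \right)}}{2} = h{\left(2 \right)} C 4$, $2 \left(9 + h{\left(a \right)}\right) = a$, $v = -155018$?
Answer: $\frac{11963}{77376} \approx 0.15461$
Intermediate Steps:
$h{\left(a \right)} = -9 + \frac{a}{2}$
$g{\left(C \right)} = 64 C$ ($g{\left(C \right)} = - 2 \left(-9 + \frac{1}{2} \cdot 2\right) C 4 = - 2 \left(-9 + 1\right) 4 C = - 2 \left(- 8 \cdot 4 C\right) = - 2 \left(- 32 C\right) = 64 C$)
$\frac{95203 + v}{-344960 + g{\left(-655 \right)}} = \frac{95203 - 155018}{-344960 + 64 \left(-655\right)} = - \frac{59815}{-344960 - 41920} = - \frac{59815}{-386880} = \left(-59815\right) \left(- \frac{1}{386880}\right) = \frac{11963}{77376}$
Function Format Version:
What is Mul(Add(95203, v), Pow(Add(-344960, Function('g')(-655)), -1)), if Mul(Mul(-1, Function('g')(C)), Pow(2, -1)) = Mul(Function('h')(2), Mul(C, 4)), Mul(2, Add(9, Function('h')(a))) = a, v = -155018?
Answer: Rational(11963, 77376) ≈ 0.15461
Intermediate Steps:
Function('h')(a) = Add(-9, Mul(Rational(1, 2), a))
Function('g')(C) = Mul(64, C) (Function('g')(C) = Mul(-2, Mul(Add(-9, Mul(Rational(1, 2), 2)), Mul(C, 4))) = Mul(-2, Mul(Add(-9, 1), Mul(4, C))) = Mul(-2, Mul(-8, Mul(4, C))) = Mul(-2, Mul(-32, C)) = Mul(64, C))
Mul(Add(95203, v), Pow(Add(-344960, Function('g')(-655)), -1)) = Mul(Add(95203, -155018), Pow(Add(-344960, Mul(64, -655)), -1)) = Mul(-59815, Pow(Add(-344960, -41920), -1)) = Mul(-59815, Pow(-386880, -1)) = Mul(-59815, Rational(-1, 386880)) = Rational(11963, 77376)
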